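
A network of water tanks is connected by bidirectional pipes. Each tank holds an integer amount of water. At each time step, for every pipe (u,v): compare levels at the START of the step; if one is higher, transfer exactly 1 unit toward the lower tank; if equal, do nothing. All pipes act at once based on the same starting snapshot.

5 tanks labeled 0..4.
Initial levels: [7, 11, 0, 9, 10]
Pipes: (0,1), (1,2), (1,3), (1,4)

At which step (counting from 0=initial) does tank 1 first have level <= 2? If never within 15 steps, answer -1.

Answer: -1

Derivation:
Step 1: flows [1->0,1->2,1->3,1->4] -> levels [8 7 1 10 11]
Step 2: flows [0->1,1->2,3->1,4->1] -> levels [7 9 2 9 10]
Step 3: flows [1->0,1->2,1=3,4->1] -> levels [8 8 3 9 9]
Step 4: flows [0=1,1->2,3->1,4->1] -> levels [8 9 4 8 8]
Step 5: flows [1->0,1->2,1->3,1->4] -> levels [9 5 5 9 9]
Step 6: flows [0->1,1=2,3->1,4->1] -> levels [8 8 5 8 8]
Step 7: flows [0=1,1->2,1=3,1=4] -> levels [8 7 6 8 8]
Step 8: flows [0->1,1->2,3->1,4->1] -> levels [7 9 7 7 7]
Step 9: flows [1->0,1->2,1->3,1->4] -> levels [8 5 8 8 8]
Step 10: flows [0->1,2->1,3->1,4->1] -> levels [7 9 7 7 7]
  -> period-2 cycle (repeats step 8); tank 1 never drops to <=2
Tank 1 never reaches <=2 within 15 steps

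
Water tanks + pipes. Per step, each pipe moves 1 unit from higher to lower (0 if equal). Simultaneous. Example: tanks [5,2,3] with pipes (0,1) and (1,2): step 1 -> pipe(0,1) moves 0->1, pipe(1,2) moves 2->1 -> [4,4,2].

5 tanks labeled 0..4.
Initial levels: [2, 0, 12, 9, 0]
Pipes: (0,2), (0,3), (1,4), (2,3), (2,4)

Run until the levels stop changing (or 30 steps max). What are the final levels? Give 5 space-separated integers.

Answer: 4 5 6 5 3

Derivation:
Step 1: flows [2->0,3->0,1=4,2->3,2->4] -> levels [4 0 9 9 1]
Step 2: flows [2->0,3->0,4->1,2=3,2->4] -> levels [6 1 7 8 1]
Step 3: flows [2->0,3->0,1=4,3->2,2->4] -> levels [8 1 6 6 2]
Step 4: flows [0->2,0->3,4->1,2=3,2->4] -> levels [6 2 6 7 2]
Step 5: flows [0=2,3->0,1=4,3->2,2->4] -> levels [7 2 6 5 3]
Step 6: flows [0->2,0->3,4->1,2->3,2->4] -> levels [5 3 5 7 3]
Step 7: flows [0=2,3->0,1=4,3->2,2->4] -> levels [6 3 5 5 4]
Step 8: flows [0->2,0->3,4->1,2=3,2->4] -> levels [4 4 5 6 4]
Step 9: flows [2->0,3->0,1=4,3->2,2->4] -> levels [6 4 4 4 5]
Step 10: flows [0->2,0->3,4->1,2=3,4->2] -> levels [4 5 6 5 3]
Step 11: flows [2->0,3->0,1->4,2->3,2->4] -> levels [6 4 3 5 5]
Step 12: flows [0->2,0->3,4->1,3->2,4->2] -> levels [4 5 6 5 3]
  -> period-2 cycle: step 12 state = step 10 state; never stabilizes
  -> state at step 30: (30-10) mod 2 = 0, same as step 10 -> [4 5 6 5 3]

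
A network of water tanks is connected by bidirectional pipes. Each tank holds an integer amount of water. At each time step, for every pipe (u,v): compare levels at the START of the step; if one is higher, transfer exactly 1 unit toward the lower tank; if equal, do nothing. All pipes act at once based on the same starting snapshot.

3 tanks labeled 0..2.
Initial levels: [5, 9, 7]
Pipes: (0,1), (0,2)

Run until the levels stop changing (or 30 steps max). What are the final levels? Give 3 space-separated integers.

Step 1: flows [1->0,2->0] -> levels [7 8 6]
Step 2: flows [1->0,0->2] -> levels [7 7 7]
Step 3: flows [0=1,0=2] -> levels [7 7 7]
  -> stable (no change)

Answer: 7 7 7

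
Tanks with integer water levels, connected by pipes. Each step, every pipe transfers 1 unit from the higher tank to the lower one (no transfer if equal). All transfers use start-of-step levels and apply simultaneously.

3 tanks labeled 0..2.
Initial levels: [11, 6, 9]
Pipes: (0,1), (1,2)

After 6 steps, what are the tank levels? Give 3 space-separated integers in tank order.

Answer: 8 10 8

Derivation:
Step 1: flows [0->1,2->1] -> levels [10 8 8]
Step 2: flows [0->1,1=2] -> levels [9 9 8]
Step 3: flows [0=1,1->2] -> levels [9 8 9]
Step 4: flows [0->1,2->1] -> levels [8 10 8]
Step 5: flows [1->0,1->2] -> levels [9 8 9]
  -> period-2 cycle: step 5 state = step 3 state
  -> state at step 6: (6-3) mod 2 = 1, same as step 4 -> [8 10 8]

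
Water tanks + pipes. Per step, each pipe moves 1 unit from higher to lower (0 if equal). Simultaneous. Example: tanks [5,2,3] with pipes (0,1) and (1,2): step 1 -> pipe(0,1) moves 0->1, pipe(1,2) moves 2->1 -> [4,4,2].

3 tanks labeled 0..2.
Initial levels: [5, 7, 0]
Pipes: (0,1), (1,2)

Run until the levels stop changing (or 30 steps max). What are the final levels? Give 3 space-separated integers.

Step 1: flows [1->0,1->2] -> levels [6 5 1]
Step 2: flows [0->1,1->2] -> levels [5 5 2]
Step 3: flows [0=1,1->2] -> levels [5 4 3]
Step 4: flows [0->1,1->2] -> levels [4 4 4]
Step 5: flows [0=1,1=2] -> levels [4 4 4]
  -> stable (no change)

Answer: 4 4 4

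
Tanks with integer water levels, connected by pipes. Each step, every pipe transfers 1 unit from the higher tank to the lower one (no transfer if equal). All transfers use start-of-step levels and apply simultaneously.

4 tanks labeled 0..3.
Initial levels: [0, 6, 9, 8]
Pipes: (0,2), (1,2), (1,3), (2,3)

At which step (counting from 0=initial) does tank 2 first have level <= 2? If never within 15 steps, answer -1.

Answer: -1

Derivation:
Step 1: flows [2->0,2->1,3->1,2->3] -> levels [1 8 6 8]
Step 2: flows [2->0,1->2,1=3,3->2] -> levels [2 7 7 7]
Step 3: flows [2->0,1=2,1=3,2=3] -> levels [3 7 6 7]
Step 4: flows [2->0,1->2,1=3,3->2] -> levels [4 6 7 6]
Step 5: flows [2->0,2->1,1=3,2->3] -> levels [5 7 4 7]
Step 6: flows [0->2,1->2,1=3,3->2] -> levels [4 6 7 6]
  -> period-2 cycle (repeats step 4); tank 2 never drops to <=2
Tank 2 never reaches <=2 within 15 steps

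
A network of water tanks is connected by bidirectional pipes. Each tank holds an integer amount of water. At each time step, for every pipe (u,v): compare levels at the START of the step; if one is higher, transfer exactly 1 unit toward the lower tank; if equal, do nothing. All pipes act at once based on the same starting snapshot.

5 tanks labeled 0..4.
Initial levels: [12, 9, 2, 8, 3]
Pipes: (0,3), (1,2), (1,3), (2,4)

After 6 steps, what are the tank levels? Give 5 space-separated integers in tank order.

Answer: 8 7 6 8 5

Derivation:
Step 1: flows [0->3,1->2,1->3,4->2] -> levels [11 7 4 10 2]
Step 2: flows [0->3,1->2,3->1,2->4] -> levels [10 7 4 10 3]
Step 3: flows [0=3,1->2,3->1,2->4] -> levels [10 7 4 9 4]
Step 4: flows [0->3,1->2,3->1,2=4] -> levels [9 7 5 9 4]
Step 5: flows [0=3,1->2,3->1,2->4] -> levels [9 7 5 8 5]
Step 6: flows [0->3,1->2,3->1,2=4] -> levels [8 7 6 8 5]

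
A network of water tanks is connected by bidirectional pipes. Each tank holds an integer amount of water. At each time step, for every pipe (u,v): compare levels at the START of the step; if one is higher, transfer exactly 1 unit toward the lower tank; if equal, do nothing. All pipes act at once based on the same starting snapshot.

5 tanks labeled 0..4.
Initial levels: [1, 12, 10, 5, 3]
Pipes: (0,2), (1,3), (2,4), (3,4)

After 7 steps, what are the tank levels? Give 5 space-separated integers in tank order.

Answer: 5 6 7 8 5

Derivation:
Step 1: flows [2->0,1->3,2->4,3->4] -> levels [2 11 8 5 5]
Step 2: flows [2->0,1->3,2->4,3=4] -> levels [3 10 6 6 6]
Step 3: flows [2->0,1->3,2=4,3=4] -> levels [4 9 5 7 6]
Step 4: flows [2->0,1->3,4->2,3->4] -> levels [5 8 5 7 6]
Step 5: flows [0=2,1->3,4->2,3->4] -> levels [5 7 6 7 6]
Step 6: flows [2->0,1=3,2=4,3->4] -> levels [6 7 5 6 7]
Step 7: flows [0->2,1->3,4->2,4->3] -> levels [5 6 7 8 5]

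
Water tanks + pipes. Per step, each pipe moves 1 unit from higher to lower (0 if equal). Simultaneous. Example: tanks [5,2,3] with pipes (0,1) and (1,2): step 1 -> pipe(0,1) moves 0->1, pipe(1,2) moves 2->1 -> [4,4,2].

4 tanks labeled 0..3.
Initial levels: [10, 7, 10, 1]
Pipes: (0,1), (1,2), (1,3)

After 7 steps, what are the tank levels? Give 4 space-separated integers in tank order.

Step 1: flows [0->1,2->1,1->3] -> levels [9 8 9 2]
Step 2: flows [0->1,2->1,1->3] -> levels [8 9 8 3]
Step 3: flows [1->0,1->2,1->3] -> levels [9 6 9 4]
Step 4: flows [0->1,2->1,1->3] -> levels [8 7 8 5]
Step 5: flows [0->1,2->1,1->3] -> levels [7 8 7 6]
Step 6: flows [1->0,1->2,1->3] -> levels [8 5 8 7]
Step 7: flows [0->1,2->1,3->1] -> levels [7 8 7 6]

Answer: 7 8 7 6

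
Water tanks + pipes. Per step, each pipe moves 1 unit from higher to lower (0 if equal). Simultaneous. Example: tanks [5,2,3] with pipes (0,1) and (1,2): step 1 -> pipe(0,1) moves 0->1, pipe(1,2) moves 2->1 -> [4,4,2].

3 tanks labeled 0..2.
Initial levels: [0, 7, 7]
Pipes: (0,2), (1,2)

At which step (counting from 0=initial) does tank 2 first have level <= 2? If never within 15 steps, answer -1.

Answer: -1

Derivation:
Step 1: flows [2->0,1=2] -> levels [1 7 6]
Step 2: flows [2->0,1->2] -> levels [2 6 6]
Step 3: flows [2->0,1=2] -> levels [3 6 5]
Step 4: flows [2->0,1->2] -> levels [4 5 5]
Step 5: flows [2->0,1=2] -> levels [5 5 4]
Step 6: flows [0->2,1->2] -> levels [4 4 6]
Step 7: flows [2->0,2->1] -> levels [5 5 4]
  -> period-2 cycle (repeats step 5); tank 2 never drops to <=2
Tank 2 never reaches <=2 within 15 steps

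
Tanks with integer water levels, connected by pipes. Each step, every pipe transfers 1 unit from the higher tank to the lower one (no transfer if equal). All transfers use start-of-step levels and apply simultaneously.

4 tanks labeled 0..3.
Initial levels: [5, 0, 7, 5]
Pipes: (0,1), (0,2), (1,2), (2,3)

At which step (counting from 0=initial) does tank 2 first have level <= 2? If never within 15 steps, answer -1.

Answer: -1

Derivation:
Step 1: flows [0->1,2->0,2->1,2->3] -> levels [5 2 4 6]
Step 2: flows [0->1,0->2,2->1,3->2] -> levels [3 4 5 5]
Step 3: flows [1->0,2->0,2->1,2=3] -> levels [5 4 3 5]
Step 4: flows [0->1,0->2,1->2,3->2] -> levels [3 4 6 4]
Step 5: flows [1->0,2->0,2->1,2->3] -> levels [5 4 3 5]
  -> period-2 cycle (repeats step 3); tank 2 never drops to <=2
Tank 2 never reaches <=2 within 15 steps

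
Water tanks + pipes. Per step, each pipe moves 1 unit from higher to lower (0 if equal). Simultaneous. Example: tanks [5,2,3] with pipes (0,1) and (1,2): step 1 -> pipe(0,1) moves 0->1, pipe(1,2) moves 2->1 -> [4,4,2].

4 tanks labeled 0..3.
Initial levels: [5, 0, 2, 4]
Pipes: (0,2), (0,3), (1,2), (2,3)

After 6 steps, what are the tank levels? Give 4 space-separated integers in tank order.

Answer: 3 2 4 2

Derivation:
Step 1: flows [0->2,0->3,2->1,3->2] -> levels [3 1 3 4]
Step 2: flows [0=2,3->0,2->1,3->2] -> levels [4 2 3 2]
Step 3: flows [0->2,0->3,2->1,2->3] -> levels [2 3 2 4]
Step 4: flows [0=2,3->0,1->2,3->2] -> levels [3 2 4 2]
Step 5: flows [2->0,0->3,2->1,2->3] -> levels [3 3 1 4]
Step 6: flows [0->2,3->0,1->2,3->2] -> levels [3 2 4 2]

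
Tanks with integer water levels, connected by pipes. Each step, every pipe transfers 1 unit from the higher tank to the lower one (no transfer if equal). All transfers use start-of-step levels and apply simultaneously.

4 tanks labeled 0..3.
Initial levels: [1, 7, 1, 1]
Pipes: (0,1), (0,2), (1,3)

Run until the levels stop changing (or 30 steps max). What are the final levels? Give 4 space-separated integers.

Step 1: flows [1->0,0=2,1->3] -> levels [2 5 1 2]
Step 2: flows [1->0,0->2,1->3] -> levels [2 3 2 3]
Step 3: flows [1->0,0=2,1=3] -> levels [3 2 2 3]
Step 4: flows [0->1,0->2,3->1] -> levels [1 4 3 2]
Step 5: flows [1->0,2->0,1->3] -> levels [3 2 2 3]
  -> period-2 cycle: step 5 state = step 3 state; never stabilizes
  -> state at step 30: (30-3) mod 2 = 1, same as step 4 -> [1 4 3 2]

Answer: 1 4 3 2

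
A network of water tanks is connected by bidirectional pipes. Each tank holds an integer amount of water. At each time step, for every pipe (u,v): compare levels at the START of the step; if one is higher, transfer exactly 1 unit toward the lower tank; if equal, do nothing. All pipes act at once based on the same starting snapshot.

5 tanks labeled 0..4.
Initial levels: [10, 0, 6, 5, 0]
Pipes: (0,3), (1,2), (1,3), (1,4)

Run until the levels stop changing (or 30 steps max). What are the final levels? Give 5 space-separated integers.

Answer: 4 3 4 6 4

Derivation:
Step 1: flows [0->3,2->1,3->1,1=4] -> levels [9 2 5 5 0]
Step 2: flows [0->3,2->1,3->1,1->4] -> levels [8 3 4 5 1]
Step 3: flows [0->3,2->1,3->1,1->4] -> levels [7 4 3 5 2]
Step 4: flows [0->3,1->2,3->1,1->4] -> levels [6 3 4 5 3]
Step 5: flows [0->3,2->1,3->1,1=4] -> levels [5 5 3 5 3]
Step 6: flows [0=3,1->2,1=3,1->4] -> levels [5 3 4 5 4]
Step 7: flows [0=3,2->1,3->1,4->1] -> levels [5 6 3 4 3]
Step 8: flows [0->3,1->2,1->3,1->4] -> levels [4 3 4 6 4]
Step 9: flows [3->0,2->1,3->1,4->1] -> levels [5 6 3 4 3]
  -> period-2 cycle: step 9 state = step 7 state; never stabilizes
  -> state at step 30: (30-7) mod 2 = 1, same as step 8 -> [4 3 4 6 4]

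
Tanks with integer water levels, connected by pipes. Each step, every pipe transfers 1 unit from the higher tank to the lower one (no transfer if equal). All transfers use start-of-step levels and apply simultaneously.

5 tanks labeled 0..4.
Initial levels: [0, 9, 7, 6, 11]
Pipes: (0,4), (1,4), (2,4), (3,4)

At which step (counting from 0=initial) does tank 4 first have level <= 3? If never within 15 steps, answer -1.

Answer: -1

Derivation:
Step 1: flows [4->0,4->1,4->2,4->3] -> levels [1 10 8 7 7]
Step 2: flows [4->0,1->4,2->4,3=4] -> levels [2 9 7 7 8]
Step 3: flows [4->0,1->4,4->2,4->3] -> levels [3 8 8 8 6]
Step 4: flows [4->0,1->4,2->4,3->4] -> levels [4 7 7 7 8]
Step 5: flows [4->0,4->1,4->2,4->3] -> levels [5 8 8 8 4]
Step 6: flows [0->4,1->4,2->4,3->4] -> levels [4 7 7 7 8]
  -> period-2 cycle (repeats step 4); tank 4 never drops to <=3
Tank 4 never reaches <=3 within 15 steps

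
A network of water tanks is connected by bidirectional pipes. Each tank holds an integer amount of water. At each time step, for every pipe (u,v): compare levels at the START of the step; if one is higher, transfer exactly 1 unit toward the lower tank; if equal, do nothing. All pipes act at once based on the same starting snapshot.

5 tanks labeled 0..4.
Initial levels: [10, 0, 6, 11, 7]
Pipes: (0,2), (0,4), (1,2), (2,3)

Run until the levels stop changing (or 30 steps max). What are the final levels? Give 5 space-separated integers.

Answer: 6 6 8 6 8

Derivation:
Step 1: flows [0->2,0->4,2->1,3->2] -> levels [8 1 7 10 8]
Step 2: flows [0->2,0=4,2->1,3->2] -> levels [7 2 8 9 8]
Step 3: flows [2->0,4->0,2->1,3->2] -> levels [9 3 7 8 7]
Step 4: flows [0->2,0->4,2->1,3->2] -> levels [7 4 8 7 8]
Step 5: flows [2->0,4->0,2->1,2->3] -> levels [9 5 5 8 7]
Step 6: flows [0->2,0->4,1=2,3->2] -> levels [7 5 7 7 8]
Step 7: flows [0=2,4->0,2->1,2=3] -> levels [8 6 6 7 7]
Step 8: flows [0->2,0->4,1=2,3->2] -> levels [6 6 8 6 8]
Step 9: flows [2->0,4->0,2->1,2->3] -> levels [8 7 5 7 7]
Step 10: flows [0->2,0->4,1->2,3->2] -> levels [6 6 8 6 8]
  -> period-2 cycle: step 10 state = step 8 state; never stabilizes
  -> state at step 30: (30-8) mod 2 = 0, same as step 8 -> [6 6 8 6 8]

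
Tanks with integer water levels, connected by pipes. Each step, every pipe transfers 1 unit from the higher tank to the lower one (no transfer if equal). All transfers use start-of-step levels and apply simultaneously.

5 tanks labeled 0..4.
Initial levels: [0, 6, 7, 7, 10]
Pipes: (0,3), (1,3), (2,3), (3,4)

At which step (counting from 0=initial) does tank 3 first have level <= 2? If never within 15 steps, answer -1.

Answer: -1

Derivation:
Step 1: flows [3->0,3->1,2=3,4->3] -> levels [1 7 7 6 9]
Step 2: flows [3->0,1->3,2->3,4->3] -> levels [2 6 6 8 8]
Step 3: flows [3->0,3->1,3->2,3=4] -> levels [3 7 7 5 8]
Step 4: flows [3->0,1->3,2->3,4->3] -> levels [4 6 6 7 7]
Step 5: flows [3->0,3->1,3->2,3=4] -> levels [5 7 7 4 7]
Step 6: flows [0->3,1->3,2->3,4->3] -> levels [4 6 6 8 6]
Step 7: flows [3->0,3->1,3->2,3->4] -> levels [5 7 7 4 7]
  -> period-2 cycle (repeats step 5); tank 3 never drops to <=2
Tank 3 never reaches <=2 within 15 steps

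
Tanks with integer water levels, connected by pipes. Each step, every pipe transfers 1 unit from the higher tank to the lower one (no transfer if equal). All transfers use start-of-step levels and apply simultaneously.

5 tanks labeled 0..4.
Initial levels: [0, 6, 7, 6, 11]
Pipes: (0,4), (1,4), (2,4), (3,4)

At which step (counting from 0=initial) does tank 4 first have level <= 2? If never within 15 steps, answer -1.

Answer: -1

Derivation:
Step 1: flows [4->0,4->1,4->2,4->3] -> levels [1 7 8 7 7]
Step 2: flows [4->0,1=4,2->4,3=4] -> levels [2 7 7 7 7]
Step 3: flows [4->0,1=4,2=4,3=4] -> levels [3 7 7 7 6]
Step 4: flows [4->0,1->4,2->4,3->4] -> levels [4 6 6 6 8]
Step 5: flows [4->0,4->1,4->2,4->3] -> levels [5 7 7 7 4]
Step 6: flows [0->4,1->4,2->4,3->4] -> levels [4 6 6 6 8]
  -> period-2 cycle (repeats step 4); tank 4 never drops to <=2
Tank 4 never reaches <=2 within 15 steps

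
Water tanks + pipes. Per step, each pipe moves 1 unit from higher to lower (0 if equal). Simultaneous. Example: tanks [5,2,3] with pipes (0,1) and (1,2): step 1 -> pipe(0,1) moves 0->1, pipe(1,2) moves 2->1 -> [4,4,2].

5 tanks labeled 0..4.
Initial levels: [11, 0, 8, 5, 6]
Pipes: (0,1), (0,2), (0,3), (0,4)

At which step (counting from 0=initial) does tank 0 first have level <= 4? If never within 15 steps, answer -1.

Step 1: flows [0->1,0->2,0->3,0->4] -> levels [7 1 9 6 7]
Step 2: flows [0->1,2->0,0->3,0=4] -> levels [6 2 8 7 7]
Step 3: flows [0->1,2->0,3->0,4->0] -> levels [8 3 7 6 6]
Step 4: flows [0->1,0->2,0->3,0->4] -> levels [4 4 8 7 7]
Tank 0 first reaches <=4 at step 4

Answer: 4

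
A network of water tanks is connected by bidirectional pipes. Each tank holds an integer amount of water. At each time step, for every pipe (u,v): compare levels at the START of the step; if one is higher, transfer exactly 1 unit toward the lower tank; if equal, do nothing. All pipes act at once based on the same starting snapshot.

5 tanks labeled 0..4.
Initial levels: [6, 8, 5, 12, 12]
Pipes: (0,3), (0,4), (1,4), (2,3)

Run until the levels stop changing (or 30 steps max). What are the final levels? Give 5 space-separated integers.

Answer: 9 10 9 7 8

Derivation:
Step 1: flows [3->0,4->0,4->1,3->2] -> levels [8 9 6 10 10]
Step 2: flows [3->0,4->0,4->1,3->2] -> levels [10 10 7 8 8]
Step 3: flows [0->3,0->4,1->4,3->2] -> levels [8 9 8 8 10]
Step 4: flows [0=3,4->0,4->1,2=3] -> levels [9 10 8 8 8]
Step 5: flows [0->3,0->4,1->4,2=3] -> levels [7 9 8 9 10]
Step 6: flows [3->0,4->0,4->1,3->2] -> levels [9 10 9 7 8]
Step 7: flows [0->3,0->4,1->4,2->3] -> levels [7 9 8 9 10]
  -> period-2 cycle: step 7 state = step 5 state; never stabilizes
  -> state at step 30: (30-5) mod 2 = 1, same as step 6 -> [9 10 9 7 8]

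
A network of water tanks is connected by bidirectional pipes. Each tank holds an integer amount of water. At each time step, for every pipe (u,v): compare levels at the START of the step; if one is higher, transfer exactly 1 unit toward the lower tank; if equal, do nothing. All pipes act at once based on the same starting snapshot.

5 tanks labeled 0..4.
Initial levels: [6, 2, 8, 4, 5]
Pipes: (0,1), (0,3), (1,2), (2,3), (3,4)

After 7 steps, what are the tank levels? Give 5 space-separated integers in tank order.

Answer: 4 6 4 7 4

Derivation:
Step 1: flows [0->1,0->3,2->1,2->3,4->3] -> levels [4 4 6 7 4]
Step 2: flows [0=1,3->0,2->1,3->2,3->4] -> levels [5 5 6 4 5]
Step 3: flows [0=1,0->3,2->1,2->3,4->3] -> levels [4 6 4 7 4]
Step 4: flows [1->0,3->0,1->2,3->2,3->4] -> levels [6 4 6 4 5]
Step 5: flows [0->1,0->3,2->1,2->3,4->3] -> levels [4 6 4 7 4]
  -> period-2 cycle: step 5 state = step 3 state
  -> state at step 7: (7-3) mod 2 = 0, same as step 3 -> [4 6 4 7 4]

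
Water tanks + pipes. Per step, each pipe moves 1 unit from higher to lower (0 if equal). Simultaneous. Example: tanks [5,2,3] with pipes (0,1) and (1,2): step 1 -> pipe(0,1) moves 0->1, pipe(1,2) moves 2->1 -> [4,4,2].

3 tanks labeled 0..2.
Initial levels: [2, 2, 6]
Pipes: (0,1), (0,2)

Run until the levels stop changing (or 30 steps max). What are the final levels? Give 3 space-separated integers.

Step 1: flows [0=1,2->0] -> levels [3 2 5]
Step 2: flows [0->1,2->0] -> levels [3 3 4]
Step 3: flows [0=1,2->0] -> levels [4 3 3]
Step 4: flows [0->1,0->2] -> levels [2 4 4]
Step 5: flows [1->0,2->0] -> levels [4 3 3]
  -> period-2 cycle: step 5 state = step 3 state; never stabilizes
  -> state at step 30: (30-3) mod 2 = 1, same as step 4 -> [2 4 4]

Answer: 2 4 4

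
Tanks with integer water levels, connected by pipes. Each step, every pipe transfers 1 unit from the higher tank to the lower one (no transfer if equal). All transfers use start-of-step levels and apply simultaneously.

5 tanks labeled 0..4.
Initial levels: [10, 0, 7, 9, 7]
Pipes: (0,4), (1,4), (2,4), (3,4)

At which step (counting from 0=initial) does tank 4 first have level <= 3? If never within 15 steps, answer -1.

Step 1: flows [0->4,4->1,2=4,3->4] -> levels [9 1 7 8 8]
Step 2: flows [0->4,4->1,4->2,3=4] -> levels [8 2 8 8 7]
Step 3: flows [0->4,4->1,2->4,3->4] -> levels [7 3 7 7 9]
Step 4: flows [4->0,4->1,4->2,4->3] -> levels [8 4 8 8 5]
Step 5: flows [0->4,4->1,2->4,3->4] -> levels [7 5 7 7 7]
Step 6: flows [0=4,4->1,2=4,3=4] -> levels [7 6 7 7 6]
Step 7: flows [0->4,1=4,2->4,3->4] -> levels [6 6 6 6 9]
Step 8: flows [4->0,4->1,4->2,4->3] -> levels [7 7 7 7 5]
Step 9: flows [0->4,1->4,2->4,3->4] -> levels [6 6 6 6 9]
  -> period-2 cycle (repeats step 7); tank 4 never drops to <=3
Tank 4 never reaches <=3 within 15 steps

Answer: -1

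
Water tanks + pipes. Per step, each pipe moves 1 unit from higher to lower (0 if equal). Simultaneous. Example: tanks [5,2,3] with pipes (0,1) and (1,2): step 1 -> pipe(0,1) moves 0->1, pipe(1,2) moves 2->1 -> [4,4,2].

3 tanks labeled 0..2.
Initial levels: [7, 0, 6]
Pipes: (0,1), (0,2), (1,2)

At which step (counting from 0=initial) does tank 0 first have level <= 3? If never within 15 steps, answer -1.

Answer: 3

Derivation:
Step 1: flows [0->1,0->2,2->1] -> levels [5 2 6]
Step 2: flows [0->1,2->0,2->1] -> levels [5 4 4]
Step 3: flows [0->1,0->2,1=2] -> levels [3 5 5]
Tank 0 first reaches <=3 at step 3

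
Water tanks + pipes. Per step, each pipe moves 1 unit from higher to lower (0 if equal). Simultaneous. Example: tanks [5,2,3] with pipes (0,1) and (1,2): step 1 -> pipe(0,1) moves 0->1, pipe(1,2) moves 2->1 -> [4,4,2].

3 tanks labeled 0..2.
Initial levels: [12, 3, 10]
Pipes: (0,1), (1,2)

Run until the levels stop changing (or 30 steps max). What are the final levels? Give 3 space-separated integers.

Answer: 9 7 9

Derivation:
Step 1: flows [0->1,2->1] -> levels [11 5 9]
Step 2: flows [0->1,2->1] -> levels [10 7 8]
Step 3: flows [0->1,2->1] -> levels [9 9 7]
Step 4: flows [0=1,1->2] -> levels [9 8 8]
Step 5: flows [0->1,1=2] -> levels [8 9 8]
Step 6: flows [1->0,1->2] -> levels [9 7 9]
Step 7: flows [0->1,2->1] -> levels [8 9 8]
  -> period-2 cycle: step 7 state = step 5 state; never stabilizes
  -> state at step 30: (30-5) mod 2 = 1, same as step 6 -> [9 7 9]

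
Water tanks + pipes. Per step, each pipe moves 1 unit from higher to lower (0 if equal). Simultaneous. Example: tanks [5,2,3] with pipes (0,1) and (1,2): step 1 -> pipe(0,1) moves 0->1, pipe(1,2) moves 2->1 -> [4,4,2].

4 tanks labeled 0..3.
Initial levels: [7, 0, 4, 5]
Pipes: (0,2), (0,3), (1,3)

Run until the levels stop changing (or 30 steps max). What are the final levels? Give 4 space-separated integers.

Answer: 5 4 4 3

Derivation:
Step 1: flows [0->2,0->3,3->1] -> levels [5 1 5 5]
Step 2: flows [0=2,0=3,3->1] -> levels [5 2 5 4]
Step 3: flows [0=2,0->3,3->1] -> levels [4 3 5 4]
Step 4: flows [2->0,0=3,3->1] -> levels [5 4 4 3]
Step 5: flows [0->2,0->3,1->3] -> levels [3 3 5 5]
Step 6: flows [2->0,3->0,3->1] -> levels [5 4 4 3]
  -> period-2 cycle: step 6 state = step 4 state; never stabilizes
  -> state at step 30: (30-4) mod 2 = 0, same as step 4 -> [5 4 4 3]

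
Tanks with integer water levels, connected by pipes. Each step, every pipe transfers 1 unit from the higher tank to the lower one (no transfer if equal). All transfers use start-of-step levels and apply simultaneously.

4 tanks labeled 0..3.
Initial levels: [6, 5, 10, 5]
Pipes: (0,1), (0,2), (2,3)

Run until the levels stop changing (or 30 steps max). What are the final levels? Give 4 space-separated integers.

Step 1: flows [0->1,2->0,2->3] -> levels [6 6 8 6]
Step 2: flows [0=1,2->0,2->3] -> levels [7 6 6 7]
Step 3: flows [0->1,0->2,3->2] -> levels [5 7 8 6]
Step 4: flows [1->0,2->0,2->3] -> levels [7 6 6 7]
  -> period-2 cycle: step 4 state = step 2 state; never stabilizes
  -> state at step 30: (30-2) mod 2 = 0, same as step 2 -> [7 6 6 7]

Answer: 7 6 6 7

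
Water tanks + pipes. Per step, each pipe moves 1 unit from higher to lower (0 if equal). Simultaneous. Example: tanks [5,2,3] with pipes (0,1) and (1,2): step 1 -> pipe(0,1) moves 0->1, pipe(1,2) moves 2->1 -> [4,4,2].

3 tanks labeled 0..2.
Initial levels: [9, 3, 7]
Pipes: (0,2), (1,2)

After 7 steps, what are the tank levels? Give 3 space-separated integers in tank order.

Step 1: flows [0->2,2->1] -> levels [8 4 7]
Step 2: flows [0->2,2->1] -> levels [7 5 7]
Step 3: flows [0=2,2->1] -> levels [7 6 6]
Step 4: flows [0->2,1=2] -> levels [6 6 7]
Step 5: flows [2->0,2->1] -> levels [7 7 5]
Step 6: flows [0->2,1->2] -> levels [6 6 7]
  -> period-2 cycle: step 6 state = step 4 state
  -> state at step 7: (7-4) mod 2 = 1, same as step 5 -> [7 7 5]

Answer: 7 7 5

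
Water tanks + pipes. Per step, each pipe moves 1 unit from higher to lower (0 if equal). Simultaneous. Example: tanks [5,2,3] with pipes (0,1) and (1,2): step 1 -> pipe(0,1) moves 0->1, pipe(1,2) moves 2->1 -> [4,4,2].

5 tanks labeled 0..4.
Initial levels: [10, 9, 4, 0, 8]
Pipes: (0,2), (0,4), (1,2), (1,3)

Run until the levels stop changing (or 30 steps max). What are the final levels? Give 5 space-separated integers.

Answer: 6 7 6 5 7

Derivation:
Step 1: flows [0->2,0->4,1->2,1->3] -> levels [8 7 6 1 9]
Step 2: flows [0->2,4->0,1->2,1->3] -> levels [8 5 8 2 8]
Step 3: flows [0=2,0=4,2->1,1->3] -> levels [8 5 7 3 8]
Step 4: flows [0->2,0=4,2->1,1->3] -> levels [7 5 7 4 8]
Step 5: flows [0=2,4->0,2->1,1->3] -> levels [8 5 6 5 7]
Step 6: flows [0->2,0->4,2->1,1=3] -> levels [6 6 6 5 8]
Step 7: flows [0=2,4->0,1=2,1->3] -> levels [7 5 6 6 7]
Step 8: flows [0->2,0=4,2->1,3->1] -> levels [6 7 6 5 7]
Step 9: flows [0=2,4->0,1->2,1->3] -> levels [7 5 7 6 6]
Step 10: flows [0=2,0->4,2->1,3->1] -> levels [6 7 6 5 7]
  -> period-2 cycle: step 10 state = step 8 state; never stabilizes
  -> state at step 30: (30-8) mod 2 = 0, same as step 8 -> [6 7 6 5 7]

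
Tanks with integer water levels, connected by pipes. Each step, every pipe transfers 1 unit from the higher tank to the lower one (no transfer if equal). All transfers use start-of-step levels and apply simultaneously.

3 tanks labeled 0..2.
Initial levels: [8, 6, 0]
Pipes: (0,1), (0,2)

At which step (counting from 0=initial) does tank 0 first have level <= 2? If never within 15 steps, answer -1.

Answer: -1

Derivation:
Step 1: flows [0->1,0->2] -> levels [6 7 1]
Step 2: flows [1->0,0->2] -> levels [6 6 2]
Step 3: flows [0=1,0->2] -> levels [5 6 3]
Step 4: flows [1->0,0->2] -> levels [5 5 4]
Step 5: flows [0=1,0->2] -> levels [4 5 5]
Step 6: flows [1->0,2->0] -> levels [6 4 4]
Step 7: flows [0->1,0->2] -> levels [4 5 5]
  -> period-2 cycle (repeats step 5); tank 0 never drops to <=2
Tank 0 never reaches <=2 within 15 steps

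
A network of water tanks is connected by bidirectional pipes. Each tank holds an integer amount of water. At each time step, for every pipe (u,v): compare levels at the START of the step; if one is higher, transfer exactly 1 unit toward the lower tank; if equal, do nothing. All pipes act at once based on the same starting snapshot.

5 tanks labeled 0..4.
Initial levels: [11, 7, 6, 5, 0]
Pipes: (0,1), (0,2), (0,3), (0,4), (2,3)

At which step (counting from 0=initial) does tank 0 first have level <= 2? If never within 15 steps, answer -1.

Step 1: flows [0->1,0->2,0->3,0->4,2->3] -> levels [7 8 6 7 1]
Step 2: flows [1->0,0->2,0=3,0->4,3->2] -> levels [6 7 8 6 2]
Step 3: flows [1->0,2->0,0=3,0->4,2->3] -> levels [7 6 6 7 3]
Step 4: flows [0->1,0->2,0=3,0->4,3->2] -> levels [4 7 8 6 4]
Step 5: flows [1->0,2->0,3->0,0=4,2->3] -> levels [7 6 6 6 4]
Step 6: flows [0->1,0->2,0->3,0->4,2=3] -> levels [3 7 7 7 5]
Step 7: flows [1->0,2->0,3->0,4->0,2=3] -> levels [7 6 6 6 4]
  -> period-2 cycle (repeats step 5); tank 0 never drops to <=2
Tank 0 never reaches <=2 within 15 steps

Answer: -1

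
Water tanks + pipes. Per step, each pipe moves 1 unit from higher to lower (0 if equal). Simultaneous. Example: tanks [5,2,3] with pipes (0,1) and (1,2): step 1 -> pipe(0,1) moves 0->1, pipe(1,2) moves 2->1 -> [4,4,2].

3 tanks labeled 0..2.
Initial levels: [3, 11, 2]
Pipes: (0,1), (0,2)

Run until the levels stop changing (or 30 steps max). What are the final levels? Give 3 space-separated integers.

Answer: 6 5 5

Derivation:
Step 1: flows [1->0,0->2] -> levels [3 10 3]
Step 2: flows [1->0,0=2] -> levels [4 9 3]
Step 3: flows [1->0,0->2] -> levels [4 8 4]
Step 4: flows [1->0,0=2] -> levels [5 7 4]
Step 5: flows [1->0,0->2] -> levels [5 6 5]
Step 6: flows [1->0,0=2] -> levels [6 5 5]
Step 7: flows [0->1,0->2] -> levels [4 6 6]
Step 8: flows [1->0,2->0] -> levels [6 5 5]
  -> period-2 cycle: step 8 state = step 6 state; never stabilizes
  -> state at step 30: (30-6) mod 2 = 0, same as step 6 -> [6 5 5]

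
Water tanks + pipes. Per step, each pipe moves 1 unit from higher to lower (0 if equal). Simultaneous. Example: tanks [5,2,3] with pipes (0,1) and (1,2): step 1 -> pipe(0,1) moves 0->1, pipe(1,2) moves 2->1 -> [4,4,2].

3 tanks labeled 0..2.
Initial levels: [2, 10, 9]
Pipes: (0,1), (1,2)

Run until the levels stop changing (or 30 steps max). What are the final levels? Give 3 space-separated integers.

Step 1: flows [1->0,1->2] -> levels [3 8 10]
Step 2: flows [1->0,2->1] -> levels [4 8 9]
Step 3: flows [1->0,2->1] -> levels [5 8 8]
Step 4: flows [1->0,1=2] -> levels [6 7 8]
Step 5: flows [1->0,2->1] -> levels [7 7 7]
Step 6: flows [0=1,1=2] -> levels [7 7 7]
  -> stable (no change)

Answer: 7 7 7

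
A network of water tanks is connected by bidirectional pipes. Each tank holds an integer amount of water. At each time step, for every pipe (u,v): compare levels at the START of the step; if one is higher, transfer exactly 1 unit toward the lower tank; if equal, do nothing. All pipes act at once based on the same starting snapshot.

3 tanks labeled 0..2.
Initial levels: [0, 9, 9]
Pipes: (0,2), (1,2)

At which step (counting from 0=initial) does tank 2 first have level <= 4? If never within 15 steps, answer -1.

Step 1: flows [2->0,1=2] -> levels [1 9 8]
Step 2: flows [2->0,1->2] -> levels [2 8 8]
Step 3: flows [2->0,1=2] -> levels [3 8 7]
Step 4: flows [2->0,1->2] -> levels [4 7 7]
Step 5: flows [2->0,1=2] -> levels [5 7 6]
Step 6: flows [2->0,1->2] -> levels [6 6 6]
Step 7: flows [0=2,1=2] -> levels [6 6 6]
  -> stable; tank 2 stays at 6 > 4
Tank 2 never reaches <=4 within 15 steps

Answer: -1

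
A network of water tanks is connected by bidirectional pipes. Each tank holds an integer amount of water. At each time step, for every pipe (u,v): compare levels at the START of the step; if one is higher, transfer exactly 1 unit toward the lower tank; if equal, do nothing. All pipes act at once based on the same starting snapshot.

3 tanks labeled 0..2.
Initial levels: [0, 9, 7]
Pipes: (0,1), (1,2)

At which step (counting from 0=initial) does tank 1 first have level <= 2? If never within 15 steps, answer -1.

Answer: -1

Derivation:
Step 1: flows [1->0,1->2] -> levels [1 7 8]
Step 2: flows [1->0,2->1] -> levels [2 7 7]
Step 3: flows [1->0,1=2] -> levels [3 6 7]
Step 4: flows [1->0,2->1] -> levels [4 6 6]
Step 5: flows [1->0,1=2] -> levels [5 5 6]
Step 6: flows [0=1,2->1] -> levels [5 6 5]
Step 7: flows [1->0,1->2] -> levels [6 4 6]
Step 8: flows [0->1,2->1] -> levels [5 6 5]
  -> period-2 cycle (repeats step 6); tank 1 never drops to <=2
Tank 1 never reaches <=2 within 15 steps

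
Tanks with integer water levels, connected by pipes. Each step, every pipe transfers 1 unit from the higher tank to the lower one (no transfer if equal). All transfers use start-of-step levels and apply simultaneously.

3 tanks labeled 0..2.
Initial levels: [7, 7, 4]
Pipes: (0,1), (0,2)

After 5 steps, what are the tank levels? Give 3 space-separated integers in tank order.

Answer: 6 6 6

Derivation:
Step 1: flows [0=1,0->2] -> levels [6 7 5]
Step 2: flows [1->0,0->2] -> levels [6 6 6]
Step 3: flows [0=1,0=2] -> levels [6 6 6]
  -> stable; steps 4..5 unchanged -> [6 6 6]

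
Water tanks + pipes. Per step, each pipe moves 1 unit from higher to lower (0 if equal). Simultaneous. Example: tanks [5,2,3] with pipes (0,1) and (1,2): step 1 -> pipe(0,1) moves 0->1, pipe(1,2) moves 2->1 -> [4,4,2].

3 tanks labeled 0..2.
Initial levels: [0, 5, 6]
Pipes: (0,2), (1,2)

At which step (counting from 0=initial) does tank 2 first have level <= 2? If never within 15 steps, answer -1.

Step 1: flows [2->0,2->1] -> levels [1 6 4]
Step 2: flows [2->0,1->2] -> levels [2 5 4]
Step 3: flows [2->0,1->2] -> levels [3 4 4]
Step 4: flows [2->0,1=2] -> levels [4 4 3]
Step 5: flows [0->2,1->2] -> levels [3 3 5]
Step 6: flows [2->0,2->1] -> levels [4 4 3]
  -> period-2 cycle (repeats step 4); tank 2 never drops to <=2
Tank 2 never reaches <=2 within 15 steps

Answer: -1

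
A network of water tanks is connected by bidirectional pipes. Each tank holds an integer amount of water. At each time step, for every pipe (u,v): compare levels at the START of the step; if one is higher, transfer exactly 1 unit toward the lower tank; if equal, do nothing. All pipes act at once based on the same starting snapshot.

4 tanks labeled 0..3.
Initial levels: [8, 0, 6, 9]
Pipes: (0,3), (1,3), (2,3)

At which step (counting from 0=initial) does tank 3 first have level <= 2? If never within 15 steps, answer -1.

Step 1: flows [3->0,3->1,3->2] -> levels [9 1 7 6]
Step 2: flows [0->3,3->1,2->3] -> levels [8 2 6 7]
Step 3: flows [0->3,3->1,3->2] -> levels [7 3 7 6]
Step 4: flows [0->3,3->1,2->3] -> levels [6 4 6 7]
Step 5: flows [3->0,3->1,3->2] -> levels [7 5 7 4]
Step 6: flows [0->3,1->3,2->3] -> levels [6 4 6 7]
  -> period-2 cycle (repeats step 4); tank 3 never drops to <=2
Tank 3 never reaches <=2 within 15 steps

Answer: -1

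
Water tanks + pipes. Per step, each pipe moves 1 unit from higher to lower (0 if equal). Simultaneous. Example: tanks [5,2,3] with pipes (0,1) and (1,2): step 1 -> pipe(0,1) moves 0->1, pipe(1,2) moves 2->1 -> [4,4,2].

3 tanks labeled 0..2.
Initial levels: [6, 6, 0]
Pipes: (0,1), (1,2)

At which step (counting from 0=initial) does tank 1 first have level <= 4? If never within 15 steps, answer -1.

Answer: 3

Derivation:
Step 1: flows [0=1,1->2] -> levels [6 5 1]
Step 2: flows [0->1,1->2] -> levels [5 5 2]
Step 3: flows [0=1,1->2] -> levels [5 4 3]
Tank 1 first reaches <=4 at step 3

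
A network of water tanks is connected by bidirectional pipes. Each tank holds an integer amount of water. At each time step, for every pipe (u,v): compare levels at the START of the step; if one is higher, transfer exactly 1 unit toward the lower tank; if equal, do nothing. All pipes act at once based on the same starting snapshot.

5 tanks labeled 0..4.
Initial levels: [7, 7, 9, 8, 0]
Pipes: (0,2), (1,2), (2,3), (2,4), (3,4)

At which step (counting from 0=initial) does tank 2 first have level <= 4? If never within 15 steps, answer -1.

Answer: -1

Derivation:
Step 1: flows [2->0,2->1,2->3,2->4,3->4] -> levels [8 8 5 8 2]
Step 2: flows [0->2,1->2,3->2,2->4,3->4] -> levels [7 7 7 6 4]
Step 3: flows [0=2,1=2,2->3,2->4,3->4] -> levels [7 7 5 6 6]
Step 4: flows [0->2,1->2,3->2,4->2,3=4] -> levels [6 6 9 5 5]
Step 5: flows [2->0,2->1,2->3,2->4,3=4] -> levels [7 7 5 6 6]
  -> period-2 cycle (repeats step 3); tank 2 never drops to <=4
Tank 2 never reaches <=4 within 15 steps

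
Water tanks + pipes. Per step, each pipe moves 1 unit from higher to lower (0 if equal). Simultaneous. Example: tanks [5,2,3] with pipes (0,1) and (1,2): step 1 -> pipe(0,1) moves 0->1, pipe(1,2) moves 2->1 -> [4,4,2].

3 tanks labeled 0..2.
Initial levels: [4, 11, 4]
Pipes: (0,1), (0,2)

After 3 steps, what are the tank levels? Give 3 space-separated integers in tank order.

Step 1: flows [1->0,0=2] -> levels [5 10 4]
Step 2: flows [1->0,0->2] -> levels [5 9 5]
Step 3: flows [1->0,0=2] -> levels [6 8 5]

Answer: 6 8 5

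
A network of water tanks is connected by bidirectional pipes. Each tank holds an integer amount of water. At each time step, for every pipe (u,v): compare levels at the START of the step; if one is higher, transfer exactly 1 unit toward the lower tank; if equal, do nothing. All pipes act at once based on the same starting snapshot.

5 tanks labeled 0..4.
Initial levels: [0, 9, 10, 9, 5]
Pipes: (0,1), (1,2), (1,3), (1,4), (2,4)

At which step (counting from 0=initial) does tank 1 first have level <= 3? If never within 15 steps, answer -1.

Step 1: flows [1->0,2->1,1=3,1->4,2->4] -> levels [1 8 8 9 7]
Step 2: flows [1->0,1=2,3->1,1->4,2->4] -> levels [2 7 7 8 9]
Step 3: flows [1->0,1=2,3->1,4->1,4->2] -> levels [3 8 8 7 7]
Step 4: flows [1->0,1=2,1->3,1->4,2->4] -> levels [4 5 7 8 9]
Step 5: flows [1->0,2->1,3->1,4->1,4->2] -> levels [5 7 7 7 7]
Step 6: flows [1->0,1=2,1=3,1=4,2=4] -> levels [6 6 7 7 7]
Step 7: flows [0=1,2->1,3->1,4->1,2=4] -> levels [6 9 6 6 6]
Step 8: flows [1->0,1->2,1->3,1->4,2=4] -> levels [7 5 7 7 7]
Step 9: flows [0->1,2->1,3->1,4->1,2=4] -> levels [6 9 6 6 6]
  -> period-2 cycle (repeats step 7); tank 1 never drops to <=3
Tank 1 never reaches <=3 within 15 steps

Answer: -1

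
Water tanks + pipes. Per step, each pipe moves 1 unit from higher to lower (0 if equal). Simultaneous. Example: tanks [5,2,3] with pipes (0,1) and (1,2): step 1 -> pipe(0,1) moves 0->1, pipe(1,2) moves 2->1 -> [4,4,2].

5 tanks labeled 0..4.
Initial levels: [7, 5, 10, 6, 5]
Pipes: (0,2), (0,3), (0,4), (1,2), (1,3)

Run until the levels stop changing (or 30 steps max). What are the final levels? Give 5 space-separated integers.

Answer: 8 8 6 5 6

Derivation:
Step 1: flows [2->0,0->3,0->4,2->1,3->1] -> levels [6 7 8 6 6]
Step 2: flows [2->0,0=3,0=4,2->1,1->3] -> levels [7 7 6 7 6]
Step 3: flows [0->2,0=3,0->4,1->2,1=3] -> levels [5 6 8 7 7]
Step 4: flows [2->0,3->0,4->0,2->1,3->1] -> levels [8 8 6 5 6]
Step 5: flows [0->2,0->3,0->4,1->2,1->3] -> levels [5 6 8 7 7]
  -> period-2 cycle: step 5 state = step 3 state; never stabilizes
  -> state at step 30: (30-3) mod 2 = 1, same as step 4 -> [8 8 6 5 6]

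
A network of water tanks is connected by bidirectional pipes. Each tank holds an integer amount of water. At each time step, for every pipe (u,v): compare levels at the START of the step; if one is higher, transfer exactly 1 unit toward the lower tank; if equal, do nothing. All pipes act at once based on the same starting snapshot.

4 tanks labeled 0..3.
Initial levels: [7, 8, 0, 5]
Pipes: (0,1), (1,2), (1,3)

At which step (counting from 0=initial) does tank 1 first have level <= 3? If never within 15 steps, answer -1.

Step 1: flows [1->0,1->2,1->3] -> levels [8 5 1 6]
Step 2: flows [0->1,1->2,3->1] -> levels [7 6 2 5]
Step 3: flows [0->1,1->2,1->3] -> levels [6 5 3 6]
Step 4: flows [0->1,1->2,3->1] -> levels [5 6 4 5]
Step 5: flows [1->0,1->2,1->3] -> levels [6 3 5 6]
Tank 1 first reaches <=3 at step 5

Answer: 5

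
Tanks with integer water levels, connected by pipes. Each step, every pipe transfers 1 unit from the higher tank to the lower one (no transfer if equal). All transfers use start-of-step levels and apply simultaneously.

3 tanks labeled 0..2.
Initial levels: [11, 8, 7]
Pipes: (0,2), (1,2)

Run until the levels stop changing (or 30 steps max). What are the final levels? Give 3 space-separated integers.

Answer: 8 8 10

Derivation:
Step 1: flows [0->2,1->2] -> levels [10 7 9]
Step 2: flows [0->2,2->1] -> levels [9 8 9]
Step 3: flows [0=2,2->1] -> levels [9 9 8]
Step 4: flows [0->2,1->2] -> levels [8 8 10]
Step 5: flows [2->0,2->1] -> levels [9 9 8]
  -> period-2 cycle: step 5 state = step 3 state; never stabilizes
  -> state at step 30: (30-3) mod 2 = 1, same as step 4 -> [8 8 10]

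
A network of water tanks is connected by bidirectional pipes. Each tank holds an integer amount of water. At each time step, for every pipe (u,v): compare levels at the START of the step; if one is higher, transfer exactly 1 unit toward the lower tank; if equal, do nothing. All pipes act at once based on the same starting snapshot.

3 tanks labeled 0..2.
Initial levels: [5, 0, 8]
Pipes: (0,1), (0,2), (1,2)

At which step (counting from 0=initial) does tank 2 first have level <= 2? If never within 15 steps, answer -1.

Answer: -1

Derivation:
Step 1: flows [0->1,2->0,2->1] -> levels [5 2 6]
Step 2: flows [0->1,2->0,2->1] -> levels [5 4 4]
Step 3: flows [0->1,0->2,1=2] -> levels [3 5 5]
Step 4: flows [1->0,2->0,1=2] -> levels [5 4 4]
  -> period-2 cycle (repeats step 2); tank 2 never drops to <=2
Tank 2 never reaches <=2 within 15 steps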